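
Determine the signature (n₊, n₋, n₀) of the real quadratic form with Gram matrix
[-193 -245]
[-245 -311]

Answer: (1, 1, 0)

Derivation:
step 0: pivot -193 → sign −
step 1: pivot 2/193 → sign +
signature = (1, 1, 0)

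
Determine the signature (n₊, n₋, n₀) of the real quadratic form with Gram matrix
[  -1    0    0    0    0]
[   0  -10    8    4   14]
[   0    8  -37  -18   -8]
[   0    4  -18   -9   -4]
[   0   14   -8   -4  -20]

step 0: pivot -1 → sign −
step 1: pivot -10 → sign −
step 2: pivot -153/5 → sign −
step 3: pivot -37/153 → sign −
step 4: pivot -2/37 → sign −
signature = (0, 5, 0)

Answer: (0, 5, 0)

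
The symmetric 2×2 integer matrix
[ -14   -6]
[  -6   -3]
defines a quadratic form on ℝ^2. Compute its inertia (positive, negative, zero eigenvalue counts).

Answer: (0, 2, 0)

Derivation:
step 0: pivot -14 → sign −
step 1: pivot -3/7 → sign −
signature = (0, 2, 0)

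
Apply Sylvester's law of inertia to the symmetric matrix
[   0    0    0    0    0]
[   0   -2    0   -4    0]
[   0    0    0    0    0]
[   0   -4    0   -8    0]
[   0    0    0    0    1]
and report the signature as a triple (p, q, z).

Answer: (1, 1, 3)

Derivation:
step 0: pivot -2 → sign −
step 1: pivot 1 → sign +
step 2: row/col 2 already zero → sign 0
step 3: row/col 3 already zero → sign 0
step 4: row/col 4 already zero → sign 0
signature = (1, 1, 3)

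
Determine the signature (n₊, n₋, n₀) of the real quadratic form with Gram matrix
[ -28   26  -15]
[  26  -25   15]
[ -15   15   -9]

step 0: pivot -28 → sign −
step 1: pivot -6/7 → sign −
step 2: pivot 3/8 → sign +
signature = (1, 2, 0)

Answer: (1, 2, 0)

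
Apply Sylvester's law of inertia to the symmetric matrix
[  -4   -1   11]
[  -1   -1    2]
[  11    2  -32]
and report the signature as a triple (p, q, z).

Answer: (0, 3, 0)

Derivation:
step 0: pivot -4 → sign −
step 1: pivot -3/4 → sign −
step 2: pivot -1 → sign −
signature = (0, 3, 0)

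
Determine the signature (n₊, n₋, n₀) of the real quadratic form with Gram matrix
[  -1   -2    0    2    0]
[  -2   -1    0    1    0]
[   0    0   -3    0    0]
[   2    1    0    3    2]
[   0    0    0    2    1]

step 0: pivot -1 → sign −
step 1: pivot 3 → sign +
step 2: pivot -3 → sign −
step 3: pivot 4 → sign +
step 4: row/col 4 already zero → sign 0
signature = (2, 2, 1)

Answer: (2, 2, 1)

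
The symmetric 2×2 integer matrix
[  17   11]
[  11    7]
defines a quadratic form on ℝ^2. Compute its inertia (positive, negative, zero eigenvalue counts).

step 0: pivot 17 → sign +
step 1: pivot -2/17 → sign −
signature = (1, 1, 0)

Answer: (1, 1, 0)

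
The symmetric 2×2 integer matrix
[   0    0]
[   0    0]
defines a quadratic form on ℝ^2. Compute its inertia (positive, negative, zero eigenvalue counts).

step 0: row/col 0 already zero → sign 0
step 1: row/col 1 already zero → sign 0
signature = (0, 0, 2)

Answer: (0, 0, 2)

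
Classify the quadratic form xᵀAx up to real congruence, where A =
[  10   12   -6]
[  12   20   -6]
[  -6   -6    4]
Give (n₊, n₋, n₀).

Answer: (3, 0, 0)

Derivation:
step 0: pivot 10 → sign +
step 1: pivot 28/5 → sign +
step 2: pivot 1/7 → sign +
signature = (3, 0, 0)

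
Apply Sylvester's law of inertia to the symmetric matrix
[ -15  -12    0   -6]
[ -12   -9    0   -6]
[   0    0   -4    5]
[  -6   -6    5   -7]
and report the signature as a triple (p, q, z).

Answer: (1, 3, 0)

Derivation:
step 0: pivot -15 → sign −
step 1: pivot 3/5 → sign +
step 2: pivot -4 → sign −
step 3: pivot -3/4 → sign −
signature = (1, 3, 0)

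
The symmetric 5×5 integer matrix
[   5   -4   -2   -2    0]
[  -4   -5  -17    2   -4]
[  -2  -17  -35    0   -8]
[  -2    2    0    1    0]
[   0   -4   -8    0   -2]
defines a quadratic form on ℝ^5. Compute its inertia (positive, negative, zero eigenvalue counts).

step 0: pivot 5 → sign +
step 1: pivot -41/5 → sign −
step 2: pivot 262/41 → sign +
step 3: pivot -31/131 → sign −
step 4: pivot -6/31 → sign −
signature = (2, 3, 0)

Answer: (2, 3, 0)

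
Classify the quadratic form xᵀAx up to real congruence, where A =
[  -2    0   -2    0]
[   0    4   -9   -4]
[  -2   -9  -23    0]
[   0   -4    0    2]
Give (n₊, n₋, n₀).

Answer: (1, 3, 0)

Derivation:
step 0: pivot -2 → sign −
step 1: pivot 4 → sign +
step 2: pivot -165/4 → sign −
step 3: pivot -2/55 → sign −
signature = (1, 3, 0)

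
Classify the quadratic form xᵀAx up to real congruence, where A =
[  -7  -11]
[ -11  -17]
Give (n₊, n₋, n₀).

step 0: pivot -7 → sign −
step 1: pivot 2/7 → sign +
signature = (1, 1, 0)

Answer: (1, 1, 0)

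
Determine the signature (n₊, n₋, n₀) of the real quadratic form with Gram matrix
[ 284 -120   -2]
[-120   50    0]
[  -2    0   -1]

step 0: pivot 284 → sign +
step 1: pivot -50/71 → sign −
step 2: row/col 2 already zero → sign 0
signature = (1, 1, 1)

Answer: (1, 1, 1)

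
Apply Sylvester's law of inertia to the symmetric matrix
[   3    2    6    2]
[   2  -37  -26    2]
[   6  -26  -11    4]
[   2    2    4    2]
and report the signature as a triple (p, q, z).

Answer: (3, 1, 0)

Derivation:
step 0: pivot 3 → sign +
step 1: pivot -115/3 → sign −
step 2: pivot 11/23 → sign +
step 3: pivot 6/55 → sign +
signature = (3, 1, 0)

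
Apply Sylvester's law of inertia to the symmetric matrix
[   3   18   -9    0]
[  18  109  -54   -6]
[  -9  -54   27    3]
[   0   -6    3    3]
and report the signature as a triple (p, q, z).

Answer: (3, 1, 0)

Derivation:
step 0: pivot 3 → sign +
step 1: pivot 1 → sign +
step 2: pivot -33 → sign −
step 3: pivot 3/11 → sign +
signature = (3, 1, 0)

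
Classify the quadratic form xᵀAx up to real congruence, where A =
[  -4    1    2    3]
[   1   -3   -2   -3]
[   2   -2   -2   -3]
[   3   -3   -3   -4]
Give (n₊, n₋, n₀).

Answer: (1, 3, 0)

Derivation:
step 0: pivot -4 → sign −
step 1: pivot -11/4 → sign −
step 2: pivot -2/11 → sign −
step 3: pivot 1/2 → sign +
signature = (1, 3, 0)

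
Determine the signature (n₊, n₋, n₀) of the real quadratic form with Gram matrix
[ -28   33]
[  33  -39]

Answer: (0, 2, 0)

Derivation:
step 0: pivot -28 → sign −
step 1: pivot -3/28 → sign −
signature = (0, 2, 0)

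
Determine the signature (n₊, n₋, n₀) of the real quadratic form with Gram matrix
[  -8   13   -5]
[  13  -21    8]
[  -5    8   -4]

Answer: (1, 2, 0)

Derivation:
step 0: pivot -8 → sign −
step 1: pivot 1/8 → sign +
step 2: pivot -1 → sign −
signature = (1, 2, 0)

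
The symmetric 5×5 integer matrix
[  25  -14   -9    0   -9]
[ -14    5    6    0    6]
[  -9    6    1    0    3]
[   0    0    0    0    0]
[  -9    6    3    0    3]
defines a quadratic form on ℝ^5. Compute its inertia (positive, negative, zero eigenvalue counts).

step 0: pivot 25 → sign +
step 1: pivot -71/25 → sign −
step 2: pivot -136/71 → sign −
step 3: pivot 3/34 → sign +
step 4: row/col 4 already zero → sign 0
signature = (2, 2, 1)

Answer: (2, 2, 1)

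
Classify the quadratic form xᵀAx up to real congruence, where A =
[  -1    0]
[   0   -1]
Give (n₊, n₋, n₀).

Answer: (0, 2, 0)

Derivation:
step 0: pivot -1 → sign −
step 1: pivot -1 → sign −
signature = (0, 2, 0)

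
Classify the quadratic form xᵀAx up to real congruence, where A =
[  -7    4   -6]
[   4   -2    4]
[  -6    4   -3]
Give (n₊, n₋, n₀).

step 0: pivot -7 → sign −
step 1: pivot 2/7 → sign +
step 2: pivot 1 → sign +
signature = (2, 1, 0)

Answer: (2, 1, 0)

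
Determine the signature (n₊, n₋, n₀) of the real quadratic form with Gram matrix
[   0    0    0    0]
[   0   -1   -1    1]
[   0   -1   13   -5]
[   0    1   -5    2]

Answer: (2, 1, 1)

Derivation:
step 0: pivot -1 → sign −
step 1: pivot 14 → sign +
step 2: pivot 3/7 → sign +
step 3: row/col 3 already zero → sign 0
signature = (2, 1, 1)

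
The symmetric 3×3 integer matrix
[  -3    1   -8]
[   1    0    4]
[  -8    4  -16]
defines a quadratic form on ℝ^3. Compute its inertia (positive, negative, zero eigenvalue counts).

Answer: (1, 1, 1)

Derivation:
step 0: pivot -3 → sign −
step 1: pivot 1/3 → sign +
step 2: row/col 2 already zero → sign 0
signature = (1, 1, 1)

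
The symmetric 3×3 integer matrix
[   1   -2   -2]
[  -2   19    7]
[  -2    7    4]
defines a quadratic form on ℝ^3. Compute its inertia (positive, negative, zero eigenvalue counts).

Answer: (2, 1, 0)

Derivation:
step 0: pivot 1 → sign +
step 1: pivot 15 → sign +
step 2: pivot -3/5 → sign −
signature = (2, 1, 0)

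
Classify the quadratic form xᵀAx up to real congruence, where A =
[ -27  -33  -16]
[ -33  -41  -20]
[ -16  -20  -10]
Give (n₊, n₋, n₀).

Answer: (0, 3, 0)

Derivation:
step 0: pivot -27 → sign −
step 1: pivot -2/3 → sign −
step 2: pivot -2/9 → sign −
signature = (0, 3, 0)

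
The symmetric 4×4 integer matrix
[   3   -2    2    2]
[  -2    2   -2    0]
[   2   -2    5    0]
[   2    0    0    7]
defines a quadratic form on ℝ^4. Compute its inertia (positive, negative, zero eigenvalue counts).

step 0: pivot 3 → sign +
step 1: pivot 2/3 → sign +
step 2: pivot 3 → sign +
step 3: pivot 3 → sign +
signature = (4, 0, 0)

Answer: (4, 0, 0)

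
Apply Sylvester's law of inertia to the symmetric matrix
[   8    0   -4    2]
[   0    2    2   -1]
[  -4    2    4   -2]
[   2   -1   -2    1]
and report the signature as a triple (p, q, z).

Answer: (2, 0, 2)

Derivation:
step 0: pivot 8 → sign +
step 1: pivot 2 → sign +
step 2: row/col 2 already zero → sign 0
step 3: row/col 3 already zero → sign 0
signature = (2, 0, 2)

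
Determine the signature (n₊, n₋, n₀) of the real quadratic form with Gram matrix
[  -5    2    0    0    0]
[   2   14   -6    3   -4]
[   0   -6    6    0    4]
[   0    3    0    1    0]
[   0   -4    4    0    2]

Answer: (2, 3, 0)

Derivation:
step 0: pivot -5 → sign −
step 1: pivot 74/5 → sign +
step 2: pivot 132/37 → sign +
step 3: pivot -1/44 → sign −
step 4: pivot -2/3 → sign −
signature = (2, 3, 0)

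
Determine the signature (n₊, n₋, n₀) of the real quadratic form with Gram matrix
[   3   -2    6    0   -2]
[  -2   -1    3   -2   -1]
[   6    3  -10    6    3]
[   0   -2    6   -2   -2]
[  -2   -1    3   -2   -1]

Answer: (1, 3, 1)

Derivation:
step 0: pivot 3 → sign +
step 1: pivot -7/3 → sign −
step 2: pivot -1 → sign −
step 3: pivot -2/7 → sign −
step 4: row/col 4 already zero → sign 0
signature = (1, 3, 1)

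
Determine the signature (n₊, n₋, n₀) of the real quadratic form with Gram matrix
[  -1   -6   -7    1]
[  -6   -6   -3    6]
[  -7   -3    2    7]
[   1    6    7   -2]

step 0: pivot -1 → sign −
step 1: pivot 30 → sign +
step 2: pivot 3/10 → sign +
step 3: pivot -1 → sign −
signature = (2, 2, 0)

Answer: (2, 2, 0)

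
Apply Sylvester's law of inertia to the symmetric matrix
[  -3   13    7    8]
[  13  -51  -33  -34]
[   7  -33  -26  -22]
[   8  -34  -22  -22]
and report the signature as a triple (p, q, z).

step 0: pivot -3 → sign −
step 1: pivot 16/3 → sign +
step 2: pivot -11 → sign −
step 3: pivot 3/44 → sign +
signature = (2, 2, 0)

Answer: (2, 2, 0)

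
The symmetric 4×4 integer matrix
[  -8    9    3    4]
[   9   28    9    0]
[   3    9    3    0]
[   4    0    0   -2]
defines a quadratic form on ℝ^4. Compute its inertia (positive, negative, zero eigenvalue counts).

Answer: (2, 2, 0)

Derivation:
step 0: pivot -8 → sign −
step 1: pivot 305/8 → sign +
step 2: pivot 33/305 → sign +
step 3: pivot -6/11 → sign −
signature = (2, 2, 0)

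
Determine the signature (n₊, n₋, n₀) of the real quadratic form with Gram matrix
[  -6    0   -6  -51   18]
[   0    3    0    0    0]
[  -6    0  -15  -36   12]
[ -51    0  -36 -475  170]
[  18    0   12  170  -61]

Answer: (1, 4, 0)

Derivation:
step 0: pivot -6 → sign −
step 1: pivot 3 → sign +
step 2: pivot -9 → sign −
step 3: pivot -33/2 → sign −
step 4: pivot -1/33 → sign −
signature = (1, 4, 0)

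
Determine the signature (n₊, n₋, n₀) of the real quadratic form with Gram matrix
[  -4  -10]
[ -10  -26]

Answer: (0, 2, 0)

Derivation:
step 0: pivot -4 → sign −
step 1: pivot -1 → sign −
signature = (0, 2, 0)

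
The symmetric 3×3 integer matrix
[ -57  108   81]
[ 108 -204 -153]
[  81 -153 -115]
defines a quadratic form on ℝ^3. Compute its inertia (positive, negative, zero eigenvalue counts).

step 0: pivot -57 → sign −
step 1: pivot 12/19 → sign +
step 2: pivot -1/4 → sign −
signature = (1, 2, 0)

Answer: (1, 2, 0)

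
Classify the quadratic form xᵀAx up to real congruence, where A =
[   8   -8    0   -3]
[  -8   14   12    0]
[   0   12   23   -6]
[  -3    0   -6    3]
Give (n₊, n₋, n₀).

step 0: pivot 8 → sign +
step 1: pivot 6 → sign +
step 2: pivot -1 → sign −
step 3: pivot 3/8 → sign +
signature = (3, 1, 0)

Answer: (3, 1, 0)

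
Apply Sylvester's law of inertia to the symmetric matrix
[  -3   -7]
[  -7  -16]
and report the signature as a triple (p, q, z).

step 0: pivot -3 → sign −
step 1: pivot 1/3 → sign +
signature = (1, 1, 0)

Answer: (1, 1, 0)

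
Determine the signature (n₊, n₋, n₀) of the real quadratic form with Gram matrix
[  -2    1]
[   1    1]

step 0: pivot -2 → sign −
step 1: pivot 3/2 → sign +
signature = (1, 1, 0)

Answer: (1, 1, 0)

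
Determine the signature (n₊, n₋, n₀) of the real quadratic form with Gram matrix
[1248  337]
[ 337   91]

Answer: (1, 1, 0)

Derivation:
step 0: pivot 1248 → sign +
step 1: pivot -1/1248 → sign −
signature = (1, 1, 0)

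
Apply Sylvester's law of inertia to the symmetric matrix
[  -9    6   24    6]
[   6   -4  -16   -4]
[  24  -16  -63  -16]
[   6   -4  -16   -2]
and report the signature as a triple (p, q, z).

step 0: pivot -9 → sign −
step 1: pivot 1 → sign +
step 2: pivot 2 → sign +
step 3: row/col 3 already zero → sign 0
signature = (2, 1, 1)

Answer: (2, 1, 1)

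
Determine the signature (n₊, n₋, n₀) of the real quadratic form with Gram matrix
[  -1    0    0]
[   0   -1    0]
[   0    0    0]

Answer: (0, 2, 1)

Derivation:
step 0: pivot -1 → sign −
step 1: pivot -1 → sign −
step 2: row/col 2 already zero → sign 0
signature = (0, 2, 1)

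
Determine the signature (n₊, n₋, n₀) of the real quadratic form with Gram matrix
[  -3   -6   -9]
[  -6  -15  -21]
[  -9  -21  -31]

step 0: pivot -3 → sign −
step 1: pivot -3 → sign −
step 2: pivot -1 → sign −
signature = (0, 3, 0)

Answer: (0, 3, 0)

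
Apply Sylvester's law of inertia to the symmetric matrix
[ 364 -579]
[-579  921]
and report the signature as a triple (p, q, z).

step 0: pivot 364 → sign +
step 1: pivot 3/364 → sign +
signature = (2, 0, 0)

Answer: (2, 0, 0)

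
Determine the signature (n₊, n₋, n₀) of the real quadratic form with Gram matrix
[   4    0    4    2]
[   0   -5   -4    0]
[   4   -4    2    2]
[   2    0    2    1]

Answer: (2, 1, 1)

Derivation:
step 0: pivot 4 → sign +
step 1: pivot -5 → sign −
step 2: pivot 6/5 → sign +
step 3: row/col 3 already zero → sign 0
signature = (2, 1, 1)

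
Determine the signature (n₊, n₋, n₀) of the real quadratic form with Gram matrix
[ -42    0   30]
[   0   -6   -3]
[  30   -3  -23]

Answer: (0, 3, 0)

Derivation:
step 0: pivot -42 → sign −
step 1: pivot -6 → sign −
step 2: pivot -1/14 → sign −
signature = (0, 3, 0)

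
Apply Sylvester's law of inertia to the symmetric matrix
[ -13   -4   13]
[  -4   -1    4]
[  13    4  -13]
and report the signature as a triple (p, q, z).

step 0: pivot -13 → sign −
step 1: pivot 3/13 → sign +
step 2: row/col 2 already zero → sign 0
signature = (1, 1, 1)

Answer: (1, 1, 1)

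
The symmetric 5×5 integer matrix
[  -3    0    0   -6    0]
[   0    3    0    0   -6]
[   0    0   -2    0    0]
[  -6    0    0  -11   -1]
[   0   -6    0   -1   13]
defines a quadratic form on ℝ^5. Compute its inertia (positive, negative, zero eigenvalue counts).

Answer: (2, 2, 1)

Derivation:
step 0: pivot -3 → sign −
step 1: pivot 3 → sign +
step 2: pivot -2 → sign −
step 3: pivot 1 → sign +
step 4: row/col 4 already zero → sign 0
signature = (2, 2, 1)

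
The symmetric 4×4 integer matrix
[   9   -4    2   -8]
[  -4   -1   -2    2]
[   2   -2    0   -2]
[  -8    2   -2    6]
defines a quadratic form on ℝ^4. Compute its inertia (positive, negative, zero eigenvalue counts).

Answer: (2, 2, 0)

Derivation:
step 0: pivot 9 → sign +
step 1: pivot -25/9 → sign −
step 2: pivot -6/25 → sign −
step 3: pivot 2/3 → sign +
signature = (2, 2, 0)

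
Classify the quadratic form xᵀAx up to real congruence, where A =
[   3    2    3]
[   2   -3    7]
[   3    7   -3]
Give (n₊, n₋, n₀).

Answer: (1, 2, 0)

Derivation:
step 0: pivot 3 → sign +
step 1: pivot -13/3 → sign −
step 2: pivot -3/13 → sign −
signature = (1, 2, 0)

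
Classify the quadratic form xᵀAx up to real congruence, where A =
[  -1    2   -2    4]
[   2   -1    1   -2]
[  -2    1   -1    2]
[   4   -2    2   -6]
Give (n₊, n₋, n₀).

step 0: pivot -1 → sign −
step 1: pivot 3 → sign +
step 2: pivot -2 → sign −
step 3: row/col 3 already zero → sign 0
signature = (1, 2, 1)

Answer: (1, 2, 1)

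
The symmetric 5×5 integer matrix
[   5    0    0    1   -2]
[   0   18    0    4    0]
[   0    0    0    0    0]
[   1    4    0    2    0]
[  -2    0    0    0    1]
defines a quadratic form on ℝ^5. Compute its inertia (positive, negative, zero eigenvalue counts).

step 0: pivot 5 → sign +
step 1: pivot 18 → sign +
step 2: pivot 41/45 → sign +
step 3: pivot 1/41 → sign +
step 4: row/col 4 already zero → sign 0
signature = (4, 0, 1)

Answer: (4, 0, 1)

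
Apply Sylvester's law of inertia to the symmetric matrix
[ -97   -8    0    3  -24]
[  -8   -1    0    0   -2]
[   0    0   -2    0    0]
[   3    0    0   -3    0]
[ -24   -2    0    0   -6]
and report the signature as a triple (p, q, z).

Answer: (1, 4, 0)

Derivation:
step 0: pivot -97 → sign −
step 1: pivot -33/97 → sign −
step 2: pivot -2 → sign −
step 3: pivot -30/11 → sign −
step 4: pivot 2/15 → sign +
signature = (1, 4, 0)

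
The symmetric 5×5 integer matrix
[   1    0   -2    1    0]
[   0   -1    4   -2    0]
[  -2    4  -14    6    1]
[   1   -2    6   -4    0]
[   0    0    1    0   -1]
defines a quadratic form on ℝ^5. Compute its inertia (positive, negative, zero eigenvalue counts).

step 0: pivot 1 → sign +
step 1: pivot -1 → sign −
step 2: pivot -2 → sign −
step 3: pivot -1 → sign −
step 4: pivot -1/2 → sign −
signature = (1, 4, 0)

Answer: (1, 4, 0)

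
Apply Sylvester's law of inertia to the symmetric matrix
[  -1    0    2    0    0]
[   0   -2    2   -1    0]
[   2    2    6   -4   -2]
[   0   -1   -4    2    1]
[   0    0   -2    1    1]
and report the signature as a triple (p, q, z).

step 0: pivot -1 → sign −
step 1: pivot -2 → sign −
step 2: pivot 12 → sign +
step 3: pivot 5/12 → sign +
step 4: pivot 3/5 → sign +
signature = (3, 2, 0)

Answer: (3, 2, 0)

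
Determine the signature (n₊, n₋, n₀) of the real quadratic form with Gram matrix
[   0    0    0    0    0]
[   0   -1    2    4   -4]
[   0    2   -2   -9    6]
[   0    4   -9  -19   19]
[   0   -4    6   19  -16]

step 0: pivot -1 → sign −
step 1: pivot 2 → sign +
step 2: pivot -7/2 → sign −
step 3: pivot -6/7 → sign −
step 4: row/col 4 already zero → sign 0
signature = (1, 3, 1)

Answer: (1, 3, 1)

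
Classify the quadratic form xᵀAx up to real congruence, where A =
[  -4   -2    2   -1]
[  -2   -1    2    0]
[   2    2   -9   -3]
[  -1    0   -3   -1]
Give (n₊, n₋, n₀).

Answer: (2, 2, 0)

Derivation:
step 0: pivot -4 → sign −
step 1: pivot -8 → sign −
step 2: pivot 1/8 → sign +
step 3: pivot 3/4 → sign +
signature = (2, 2, 0)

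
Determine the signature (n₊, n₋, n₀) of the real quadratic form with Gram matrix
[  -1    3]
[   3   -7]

step 0: pivot -1 → sign −
step 1: pivot 2 → sign +
signature = (1, 1, 0)

Answer: (1, 1, 0)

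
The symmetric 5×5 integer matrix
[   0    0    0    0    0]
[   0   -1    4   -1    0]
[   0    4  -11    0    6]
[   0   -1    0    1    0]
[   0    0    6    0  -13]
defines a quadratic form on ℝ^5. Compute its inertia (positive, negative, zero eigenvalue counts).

Answer: (1, 3, 1)

Derivation:
step 0: pivot -1 → sign −
step 1: pivot 5 → sign +
step 2: pivot -6/5 → sign −
step 3: pivot -1 → sign −
step 4: row/col 4 already zero → sign 0
signature = (1, 3, 1)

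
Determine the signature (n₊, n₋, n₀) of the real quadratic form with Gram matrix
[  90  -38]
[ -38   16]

Answer: (1, 1, 0)

Derivation:
step 0: pivot 90 → sign +
step 1: pivot -2/45 → sign −
signature = (1, 1, 0)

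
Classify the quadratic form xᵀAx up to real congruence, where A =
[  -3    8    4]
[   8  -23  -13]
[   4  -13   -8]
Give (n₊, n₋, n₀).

step 0: pivot -3 → sign −
step 1: pivot -5/3 → sign −
step 2: pivot 3/5 → sign +
signature = (1, 2, 0)

Answer: (1, 2, 0)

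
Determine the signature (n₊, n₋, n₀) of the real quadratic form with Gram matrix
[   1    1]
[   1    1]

Answer: (1, 0, 1)

Derivation:
step 0: pivot 1 → sign +
step 1: row/col 1 already zero → sign 0
signature = (1, 0, 1)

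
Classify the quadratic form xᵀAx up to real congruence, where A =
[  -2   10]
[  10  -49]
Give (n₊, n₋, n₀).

Answer: (1, 1, 0)

Derivation:
step 0: pivot -2 → sign −
step 1: pivot 1 → sign +
signature = (1, 1, 0)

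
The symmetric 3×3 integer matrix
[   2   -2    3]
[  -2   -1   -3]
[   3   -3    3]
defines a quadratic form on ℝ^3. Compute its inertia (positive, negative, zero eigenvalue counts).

step 0: pivot 2 → sign +
step 1: pivot -3 → sign −
step 2: pivot -3/2 → sign −
signature = (1, 2, 0)

Answer: (1, 2, 0)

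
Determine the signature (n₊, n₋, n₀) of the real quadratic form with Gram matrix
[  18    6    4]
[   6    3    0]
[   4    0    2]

Answer: (2, 1, 0)

Derivation:
step 0: pivot 18 → sign +
step 1: pivot 1 → sign +
step 2: pivot -2/3 → sign −
signature = (2, 1, 0)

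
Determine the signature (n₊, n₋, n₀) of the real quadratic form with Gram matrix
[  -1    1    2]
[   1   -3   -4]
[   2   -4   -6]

Answer: (0, 2, 1)

Derivation:
step 0: pivot -1 → sign −
step 1: pivot -2 → sign −
step 2: row/col 2 already zero → sign 0
signature = (0, 2, 1)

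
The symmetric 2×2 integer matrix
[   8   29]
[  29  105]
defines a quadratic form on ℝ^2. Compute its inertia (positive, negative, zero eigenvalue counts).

Answer: (1, 1, 0)

Derivation:
step 0: pivot 8 → sign +
step 1: pivot -1/8 → sign −
signature = (1, 1, 0)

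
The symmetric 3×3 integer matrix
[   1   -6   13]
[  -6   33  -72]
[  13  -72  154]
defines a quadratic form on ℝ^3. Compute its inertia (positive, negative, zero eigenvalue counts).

step 0: pivot 1 → sign +
step 1: pivot -3 → sign −
step 2: pivot -3 → sign −
signature = (1, 2, 0)

Answer: (1, 2, 0)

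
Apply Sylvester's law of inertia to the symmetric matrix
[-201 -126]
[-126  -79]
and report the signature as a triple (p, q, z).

step 0: pivot -201 → sign −
step 1: pivot -1/67 → sign −
signature = (0, 2, 0)

Answer: (0, 2, 0)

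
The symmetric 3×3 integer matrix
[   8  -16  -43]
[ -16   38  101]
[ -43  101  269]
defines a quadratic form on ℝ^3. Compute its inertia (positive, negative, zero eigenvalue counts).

step 0: pivot 8 → sign +
step 1: pivot 6 → sign +
step 2: pivot 3/8 → sign +
signature = (3, 0, 0)

Answer: (3, 0, 0)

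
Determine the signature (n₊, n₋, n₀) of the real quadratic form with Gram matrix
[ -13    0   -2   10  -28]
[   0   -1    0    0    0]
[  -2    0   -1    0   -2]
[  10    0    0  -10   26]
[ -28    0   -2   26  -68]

Answer: (1, 4, 0)

Derivation:
step 0: pivot -13 → sign −
step 1: pivot -1 → sign −
step 2: pivot -9/13 → sign −
step 3: pivot 10/9 → sign +
step 4: pivot -2/5 → sign −
signature = (1, 4, 0)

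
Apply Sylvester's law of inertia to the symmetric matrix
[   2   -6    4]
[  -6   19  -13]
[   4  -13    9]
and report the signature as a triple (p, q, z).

step 0: pivot 2 → sign +
step 1: pivot 1 → sign +
step 2: row/col 2 already zero → sign 0
signature = (2, 0, 1)

Answer: (2, 0, 1)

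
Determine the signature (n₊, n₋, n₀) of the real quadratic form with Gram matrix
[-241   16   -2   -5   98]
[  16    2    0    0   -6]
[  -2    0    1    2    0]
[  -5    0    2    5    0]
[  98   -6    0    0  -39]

Answer: (3, 2, 0)

Derivation:
step 0: pivot -241 → sign −
step 1: pivot 738/241 → sign +
step 2: pivot 373/369 → sign +
step 3: pivot 374/373 → sign +
step 4: pivot -1/187 → sign −
signature = (3, 2, 0)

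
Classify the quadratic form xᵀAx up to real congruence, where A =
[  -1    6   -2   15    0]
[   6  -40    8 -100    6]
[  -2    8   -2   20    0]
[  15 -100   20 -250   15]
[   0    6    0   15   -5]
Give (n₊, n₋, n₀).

step 0: pivot -1 → sign −
step 1: pivot -4 → sign −
step 2: pivot 6 → sign +
step 3: pivot -2 → sign −
step 4: row/col 4 already zero → sign 0
signature = (1, 3, 1)

Answer: (1, 3, 1)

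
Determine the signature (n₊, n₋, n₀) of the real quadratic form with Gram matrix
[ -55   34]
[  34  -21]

step 0: pivot -55 → sign −
step 1: pivot 1/55 → sign +
signature = (1, 1, 0)

Answer: (1, 1, 0)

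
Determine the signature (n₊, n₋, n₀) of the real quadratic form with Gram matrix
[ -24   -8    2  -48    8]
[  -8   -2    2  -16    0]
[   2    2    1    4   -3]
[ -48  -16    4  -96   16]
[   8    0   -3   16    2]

Answer: (1, 2, 2)

Derivation:
step 0: pivot -24 → sign −
step 1: pivot 2/3 → sign +
step 2: pivot -3/2 → sign −
step 3: row/col 3 already zero → sign 0
step 4: row/col 4 already zero → sign 0
signature = (1, 2, 2)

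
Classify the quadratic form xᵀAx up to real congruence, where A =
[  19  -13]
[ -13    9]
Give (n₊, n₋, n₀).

Answer: (2, 0, 0)

Derivation:
step 0: pivot 19 → sign +
step 1: pivot 2/19 → sign +
signature = (2, 0, 0)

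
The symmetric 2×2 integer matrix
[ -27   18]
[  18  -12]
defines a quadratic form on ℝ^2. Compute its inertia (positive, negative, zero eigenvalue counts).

step 0: pivot -27 → sign −
step 1: row/col 1 already zero → sign 0
signature = (0, 1, 1)

Answer: (0, 1, 1)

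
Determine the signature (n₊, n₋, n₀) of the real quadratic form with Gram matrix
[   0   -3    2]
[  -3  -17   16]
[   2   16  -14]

step 0: pivot -17 → sign −
step 1: pivot 9/17 → sign +
step 2: pivot -2/9 → sign −
signature = (1, 2, 0)

Answer: (1, 2, 0)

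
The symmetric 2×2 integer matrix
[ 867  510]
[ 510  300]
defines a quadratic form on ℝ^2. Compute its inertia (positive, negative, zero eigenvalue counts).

step 0: pivot 867 → sign +
step 1: row/col 1 already zero → sign 0
signature = (1, 0, 1)

Answer: (1, 0, 1)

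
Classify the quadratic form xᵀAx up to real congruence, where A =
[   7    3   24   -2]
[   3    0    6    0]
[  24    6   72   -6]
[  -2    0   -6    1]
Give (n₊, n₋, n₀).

Answer: (2, 1, 1)

Derivation:
step 0: pivot 7 → sign +
step 1: pivot -9/7 → sign −
step 2: pivot 4 → sign +
step 3: row/col 3 already zero → sign 0
signature = (2, 1, 1)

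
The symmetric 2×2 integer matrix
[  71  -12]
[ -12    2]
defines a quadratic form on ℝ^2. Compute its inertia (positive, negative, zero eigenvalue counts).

Answer: (1, 1, 0)

Derivation:
step 0: pivot 71 → sign +
step 1: pivot -2/71 → sign −
signature = (1, 1, 0)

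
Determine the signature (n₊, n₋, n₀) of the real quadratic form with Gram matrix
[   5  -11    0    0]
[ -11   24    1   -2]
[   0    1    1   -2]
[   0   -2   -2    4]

Answer: (2, 1, 1)

Derivation:
step 0: pivot 5 → sign +
step 1: pivot -1/5 → sign −
step 2: pivot 6 → sign +
step 3: row/col 3 already zero → sign 0
signature = (2, 1, 1)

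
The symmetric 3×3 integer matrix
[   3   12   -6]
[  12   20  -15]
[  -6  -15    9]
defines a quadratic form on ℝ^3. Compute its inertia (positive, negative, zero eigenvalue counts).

step 0: pivot 3 → sign +
step 1: pivot -28 → sign −
step 2: pivot -3/28 → sign −
signature = (1, 2, 0)

Answer: (1, 2, 0)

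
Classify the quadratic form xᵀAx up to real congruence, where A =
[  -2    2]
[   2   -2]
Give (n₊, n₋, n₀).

step 0: pivot -2 → sign −
step 1: row/col 1 already zero → sign 0
signature = (0, 1, 1)

Answer: (0, 1, 1)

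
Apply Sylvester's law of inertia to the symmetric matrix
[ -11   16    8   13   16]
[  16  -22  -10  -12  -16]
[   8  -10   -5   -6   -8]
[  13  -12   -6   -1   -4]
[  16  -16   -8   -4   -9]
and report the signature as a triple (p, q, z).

Answer: (1, 4, 0)

Derivation:
step 0: pivot -11 → sign −
step 1: pivot 14/11 → sign +
step 2: pivot -9/7 → sign −
step 3: pivot -2/9 → sign −
step 4: pivot -1 → sign −
signature = (1, 4, 0)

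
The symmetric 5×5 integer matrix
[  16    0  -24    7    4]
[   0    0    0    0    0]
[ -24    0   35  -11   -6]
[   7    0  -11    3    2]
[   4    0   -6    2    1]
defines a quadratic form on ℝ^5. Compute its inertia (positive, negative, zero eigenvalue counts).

Answer: (2, 2, 1)

Derivation:
step 0: pivot 16 → sign +
step 1: pivot -1 → sign −
step 2: pivot 3/16 → sign +
step 3: pivot -1/3 → sign −
step 4: row/col 4 already zero → sign 0
signature = (2, 2, 1)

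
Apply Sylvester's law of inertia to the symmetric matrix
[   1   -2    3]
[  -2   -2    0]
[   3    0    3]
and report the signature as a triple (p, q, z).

Answer: (1, 1, 1)

Derivation:
step 0: pivot 1 → sign +
step 1: pivot -6 → sign −
step 2: row/col 2 already zero → sign 0
signature = (1, 1, 1)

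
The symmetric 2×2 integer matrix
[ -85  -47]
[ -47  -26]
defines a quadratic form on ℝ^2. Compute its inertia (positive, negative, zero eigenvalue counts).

step 0: pivot -85 → sign −
step 1: pivot -1/85 → sign −
signature = (0, 2, 0)

Answer: (0, 2, 0)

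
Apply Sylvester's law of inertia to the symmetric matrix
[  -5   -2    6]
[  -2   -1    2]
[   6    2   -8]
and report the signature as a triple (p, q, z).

step 0: pivot -5 → sign −
step 1: pivot -1/5 → sign −
step 2: row/col 2 already zero → sign 0
signature = (0, 2, 1)

Answer: (0, 2, 1)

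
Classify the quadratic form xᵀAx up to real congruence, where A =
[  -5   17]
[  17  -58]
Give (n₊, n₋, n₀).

step 0: pivot -5 → sign −
step 1: pivot -1/5 → sign −
signature = (0, 2, 0)

Answer: (0, 2, 0)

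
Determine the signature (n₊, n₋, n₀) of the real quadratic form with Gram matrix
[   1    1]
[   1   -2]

Answer: (1, 1, 0)

Derivation:
step 0: pivot 1 → sign +
step 1: pivot -3 → sign −
signature = (1, 1, 0)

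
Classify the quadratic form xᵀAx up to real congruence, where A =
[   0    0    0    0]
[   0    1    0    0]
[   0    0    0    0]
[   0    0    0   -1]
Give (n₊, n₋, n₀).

Answer: (1, 1, 2)

Derivation:
step 0: pivot 1 → sign +
step 1: pivot -1 → sign −
step 2: row/col 2 already zero → sign 0
step 3: row/col 3 already zero → sign 0
signature = (1, 1, 2)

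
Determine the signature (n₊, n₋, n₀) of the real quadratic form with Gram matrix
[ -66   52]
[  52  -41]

step 0: pivot -66 → sign −
step 1: pivot -1/33 → sign −
signature = (0, 2, 0)

Answer: (0, 2, 0)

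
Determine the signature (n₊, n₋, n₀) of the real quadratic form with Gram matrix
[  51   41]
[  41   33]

Answer: (2, 0, 0)

Derivation:
step 0: pivot 51 → sign +
step 1: pivot 2/51 → sign +
signature = (2, 0, 0)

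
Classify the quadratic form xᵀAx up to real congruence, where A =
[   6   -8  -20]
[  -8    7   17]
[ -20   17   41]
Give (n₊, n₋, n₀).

step 0: pivot 6 → sign +
step 1: pivot -11/3 → sign −
step 2: pivot -2/11 → sign −
signature = (1, 2, 0)

Answer: (1, 2, 0)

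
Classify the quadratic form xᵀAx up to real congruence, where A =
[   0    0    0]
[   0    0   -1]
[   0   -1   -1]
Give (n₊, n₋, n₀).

Answer: (1, 1, 1)

Derivation:
step 0: pivot -1 → sign −
step 1: pivot 1 → sign +
step 2: row/col 2 already zero → sign 0
signature = (1, 1, 1)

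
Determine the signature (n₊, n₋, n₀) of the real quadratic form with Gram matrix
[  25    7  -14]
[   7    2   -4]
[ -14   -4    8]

Answer: (2, 0, 1)

Derivation:
step 0: pivot 25 → sign +
step 1: pivot 1/25 → sign +
step 2: row/col 2 already zero → sign 0
signature = (2, 0, 1)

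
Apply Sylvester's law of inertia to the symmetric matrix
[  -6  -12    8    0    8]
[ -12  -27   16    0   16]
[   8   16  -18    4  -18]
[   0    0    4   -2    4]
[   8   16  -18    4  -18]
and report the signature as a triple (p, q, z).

Answer: (1, 3, 1)

Derivation:
step 0: pivot -6 → sign −
step 1: pivot -3 → sign −
step 2: pivot -22/3 → sign −
step 3: pivot 2/11 → sign +
step 4: row/col 4 already zero → sign 0
signature = (1, 3, 1)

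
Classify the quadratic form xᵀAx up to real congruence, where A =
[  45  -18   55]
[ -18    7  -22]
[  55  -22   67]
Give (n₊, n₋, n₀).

Answer: (1, 2, 0)

Derivation:
step 0: pivot 45 → sign +
step 1: pivot -1/5 → sign −
step 2: pivot -2/9 → sign −
signature = (1, 2, 0)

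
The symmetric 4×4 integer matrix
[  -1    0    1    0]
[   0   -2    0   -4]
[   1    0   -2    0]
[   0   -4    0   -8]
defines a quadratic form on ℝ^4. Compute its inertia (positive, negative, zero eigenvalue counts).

step 0: pivot -1 → sign −
step 1: pivot -2 → sign −
step 2: pivot -1 → sign −
step 3: row/col 3 already zero → sign 0
signature = (0, 3, 1)

Answer: (0, 3, 1)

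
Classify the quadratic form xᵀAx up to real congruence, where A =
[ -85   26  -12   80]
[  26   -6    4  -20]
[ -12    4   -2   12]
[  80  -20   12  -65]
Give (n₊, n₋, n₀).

step 0: pivot -85 → sign −
step 1: pivot 166/85 → sign +
step 2: pivot -30/83 → sign −
step 3: pivot 1/15 → sign +
signature = (2, 2, 0)

Answer: (2, 2, 0)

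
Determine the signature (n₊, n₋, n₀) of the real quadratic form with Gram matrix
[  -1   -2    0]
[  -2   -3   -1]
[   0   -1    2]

Answer: (2, 1, 0)

Derivation:
step 0: pivot -1 → sign −
step 1: pivot 1 → sign +
step 2: pivot 1 → sign +
signature = (2, 1, 0)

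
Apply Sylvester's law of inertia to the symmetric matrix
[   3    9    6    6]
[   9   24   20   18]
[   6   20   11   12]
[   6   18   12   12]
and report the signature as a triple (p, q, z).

step 0: pivot 3 → sign +
step 1: pivot -3 → sign −
step 2: pivot 1/3 → sign +
step 3: row/col 3 already zero → sign 0
signature = (2, 1, 1)

Answer: (2, 1, 1)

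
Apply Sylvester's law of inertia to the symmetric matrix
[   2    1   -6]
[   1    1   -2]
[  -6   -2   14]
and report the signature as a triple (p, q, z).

step 0: pivot 2 → sign +
step 1: pivot 1/2 → sign +
step 2: pivot -6 → sign −
signature = (2, 1, 0)

Answer: (2, 1, 0)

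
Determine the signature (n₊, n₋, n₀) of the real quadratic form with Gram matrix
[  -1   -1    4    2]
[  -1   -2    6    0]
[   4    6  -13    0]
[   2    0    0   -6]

Answer: (1, 3, 0)

Derivation:
step 0: pivot -1 → sign −
step 1: pivot -1 → sign −
step 2: pivot 7 → sign +
step 3: pivot -2/7 → sign −
signature = (1, 3, 0)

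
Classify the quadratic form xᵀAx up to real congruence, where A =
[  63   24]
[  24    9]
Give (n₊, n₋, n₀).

step 0: pivot 63 → sign +
step 1: pivot -1/7 → sign −
signature = (1, 1, 0)

Answer: (1, 1, 0)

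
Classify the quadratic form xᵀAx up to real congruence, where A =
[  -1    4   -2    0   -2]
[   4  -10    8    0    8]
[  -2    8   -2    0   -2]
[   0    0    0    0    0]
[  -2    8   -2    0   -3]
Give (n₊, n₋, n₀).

step 0: pivot -1 → sign −
step 1: pivot 6 → sign +
step 2: pivot 2 → sign +
step 3: pivot -1 → sign −
step 4: row/col 4 already zero → sign 0
signature = (2, 2, 1)

Answer: (2, 2, 1)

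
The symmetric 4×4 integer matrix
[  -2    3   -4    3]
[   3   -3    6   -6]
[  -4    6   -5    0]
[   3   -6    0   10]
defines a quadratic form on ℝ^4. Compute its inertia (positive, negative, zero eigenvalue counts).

step 0: pivot -2 → sign −
step 1: pivot 3/2 → sign +
step 2: pivot 3 → sign +
step 3: pivot 1 → sign +
signature = (3, 1, 0)

Answer: (3, 1, 0)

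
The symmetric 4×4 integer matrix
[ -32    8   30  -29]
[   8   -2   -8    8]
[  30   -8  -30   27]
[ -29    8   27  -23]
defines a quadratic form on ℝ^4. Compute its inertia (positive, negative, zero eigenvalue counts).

Answer: (1, 3, 0)

Derivation:
step 0: pivot -32 → sign −
step 1: pivot -15/8 → sign −
step 2: pivot 2/15 → sign +
step 3: pivot -3/2 → sign −
signature = (1, 3, 0)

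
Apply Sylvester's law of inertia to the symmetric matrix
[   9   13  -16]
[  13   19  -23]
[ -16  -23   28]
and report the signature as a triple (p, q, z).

Answer: (2, 1, 0)

Derivation:
step 0: pivot 9 → sign +
step 1: pivot 2/9 → sign +
step 2: pivot -1/2 → sign −
signature = (2, 1, 0)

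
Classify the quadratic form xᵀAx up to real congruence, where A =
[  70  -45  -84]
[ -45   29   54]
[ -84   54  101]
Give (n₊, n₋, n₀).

Answer: (3, 0, 0)

Derivation:
step 0: pivot 70 → sign +
step 1: pivot 1/14 → sign +
step 2: pivot 1/5 → sign +
signature = (3, 0, 0)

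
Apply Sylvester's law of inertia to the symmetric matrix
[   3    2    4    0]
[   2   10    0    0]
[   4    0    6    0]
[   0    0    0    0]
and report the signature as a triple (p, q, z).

Answer: (2, 1, 1)

Derivation:
step 0: pivot 3 → sign +
step 1: pivot 26/3 → sign +
step 2: pivot -2/13 → sign −
step 3: row/col 3 already zero → sign 0
signature = (2, 1, 1)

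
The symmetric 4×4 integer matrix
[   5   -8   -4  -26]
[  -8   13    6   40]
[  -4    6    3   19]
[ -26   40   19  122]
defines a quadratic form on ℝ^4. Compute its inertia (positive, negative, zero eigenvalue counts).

step 0: pivot 5 → sign +
step 1: pivot 1/5 → sign +
step 2: pivot -1 → sign −
step 3: pivot -1 → sign −
signature = (2, 2, 0)

Answer: (2, 2, 0)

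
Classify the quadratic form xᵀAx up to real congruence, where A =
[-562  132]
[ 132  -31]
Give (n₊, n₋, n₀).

Answer: (1, 1, 0)

Derivation:
step 0: pivot -562 → sign −
step 1: pivot 1/281 → sign +
signature = (1, 1, 0)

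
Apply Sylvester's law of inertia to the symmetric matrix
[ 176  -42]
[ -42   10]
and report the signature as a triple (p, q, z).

step 0: pivot 176 → sign +
step 1: pivot -1/44 → sign −
signature = (1, 1, 0)

Answer: (1, 1, 0)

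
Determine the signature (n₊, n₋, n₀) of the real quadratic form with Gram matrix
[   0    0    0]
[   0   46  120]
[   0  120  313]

Answer: (1, 1, 1)

Derivation:
step 0: pivot 46 → sign +
step 1: pivot -1/23 → sign −
step 2: row/col 2 already zero → sign 0
signature = (1, 1, 1)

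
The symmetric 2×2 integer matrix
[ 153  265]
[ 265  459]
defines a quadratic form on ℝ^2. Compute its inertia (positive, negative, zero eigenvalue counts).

Answer: (2, 0, 0)

Derivation:
step 0: pivot 153 → sign +
step 1: pivot 2/153 → sign +
signature = (2, 0, 0)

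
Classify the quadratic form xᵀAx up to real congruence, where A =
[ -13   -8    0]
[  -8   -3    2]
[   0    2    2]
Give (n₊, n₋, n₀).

step 0: pivot -13 → sign −
step 1: pivot 25/13 → sign +
step 2: pivot -2/25 → sign −
signature = (1, 2, 0)

Answer: (1, 2, 0)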